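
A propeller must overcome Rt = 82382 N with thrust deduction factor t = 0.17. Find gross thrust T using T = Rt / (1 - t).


Formula: T = Rt / (1 - t)
Step 1 — (1 - t) = 1 - 0.17 = 0.83
Step 2 — T = 82382 / 0.83 ≈ 99255 N (5 s.f.)

99255 N


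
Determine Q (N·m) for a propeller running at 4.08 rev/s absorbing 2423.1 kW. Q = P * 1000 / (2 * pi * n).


Formula: Q = P_W / (2 * pi * n)
Step 1 — P_W = 2423.1 kW * 1000 = 2423100.0 W
Step 2 — 2 * pi * n = 2 * pi * 4.08 = 25.635396
Step 3 — Q = 2423100.0 / 25.635396 ≈ 94522 N·m (5 s.f.)

94522 N·m


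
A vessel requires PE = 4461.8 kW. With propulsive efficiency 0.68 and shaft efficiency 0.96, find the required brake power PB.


Formula: PB = PE / (eta_D * eta_S)
Step 1 — combined efficiency = eta_D * eta_S = 0.68 * 0.96 = 0.6528
Step 2 — PB = 4461.8 / 0.6528 ≈ 6834.9 kW (5 s.f.)

6834.9 kW


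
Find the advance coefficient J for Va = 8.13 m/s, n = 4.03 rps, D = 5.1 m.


Formula: J = Va / (n * D)
Step 1 — n * D = 4.03 * 5.1 = 20.553
Step 2 — J = 8.13 / 20.553 ≈ 0.39556 (5 s.f.)

0.39556


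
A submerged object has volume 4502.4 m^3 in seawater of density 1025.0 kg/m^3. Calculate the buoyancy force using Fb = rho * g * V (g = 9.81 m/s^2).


Formula: Fb = rho * g * V
Substituting: Fb = 1025.0 * 9.81 * 4502.4
Intermediate: 1025.0 * 9.81 = 10055.25
Result: Fb = 10055.25 * 4502.4 ≈ 45273000 N (5 s.f.)

45273000 N


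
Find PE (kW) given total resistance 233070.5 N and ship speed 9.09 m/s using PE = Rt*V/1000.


Formula: PE = Rt * V / 1000 (kW)
Step 1 — PE (W) = 233070.5 * 9.09 = 2118610.845 W
Step 2 — PE (kW) = 2118610.845 / 1000 ≈ 2118.6 kW (5 s.f.)

2118.6 kW


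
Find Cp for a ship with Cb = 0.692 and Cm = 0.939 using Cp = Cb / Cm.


Formula: Cp = Cb / Cm
Substituting: Cp = 0.692 / 0.939
Result: Cp ≈ 0.73695 (5 s.f.)

0.73695


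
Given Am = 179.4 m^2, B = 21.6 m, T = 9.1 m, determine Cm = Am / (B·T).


Formula: Cm = Am / (B * T)
Step 1 — B * T = 21.6 * 9.1 = 196.56 m^2
Step 2 — Cm = 179.4 / 196.56 ≈ 0.91270 (5 s.f.)

0.91270


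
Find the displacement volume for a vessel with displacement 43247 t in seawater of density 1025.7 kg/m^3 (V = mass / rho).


Formula: V = mass / rho
Step 1 — convert tonnes to kg: 43247 t * 1000 = 43247000 kg
Step 2 — V = 43247000 / 1025.7 ≈ 42163 m^3 (5 s.f.)

42163 m^3


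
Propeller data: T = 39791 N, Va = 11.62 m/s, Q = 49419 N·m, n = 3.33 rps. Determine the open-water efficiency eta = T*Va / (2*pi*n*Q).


Formula: eta = T * Va / (2 * pi * n * Q)
Step 1 — numerator = T * Va = 39791 * 11.62 = 462371.42
Step 2 — 2 * pi * n = 2 * pi * 3.33 = 20.923007
Step 3 — denominator = 20.923007 * 49419 = 1033994.08
Step 4 — eta = 462371.42 / 1033994.08 ≈ 0.44717 (5 s.f.)

0.44717


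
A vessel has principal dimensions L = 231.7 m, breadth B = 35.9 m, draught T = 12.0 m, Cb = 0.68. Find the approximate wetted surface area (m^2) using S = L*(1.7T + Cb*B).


Formula: S = 1.7*L*T + V/T with V = Cb*L*B*T, i.e. S = L * (1.7*T + Cb*B)
Step 1 — 1.7*T = 1.7 * 12.0 = 20.4 m
Step 2 — Cb*B = 0.68 * 35.9 = 24.412 m
Step 3 — 1.7*T + Cb*B = 20.4 + 24.412 = 44.812 m
Step 4 — S = 231.7 * 44.812 ≈ 10383 m^2 (5 s.f.)

10383 m^2


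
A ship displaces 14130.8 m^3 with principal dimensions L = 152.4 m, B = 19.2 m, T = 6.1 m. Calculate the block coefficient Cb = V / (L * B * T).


Formula: Cb = V / (L * B * T)
Step 1 — L * B * T = 152.4 * 19.2 * 6.1 = 17849.088 m^3
Step 2 — Cb = 14130.8 / 17849.088 ≈ 0.79168 (5 s.f.)

0.79168


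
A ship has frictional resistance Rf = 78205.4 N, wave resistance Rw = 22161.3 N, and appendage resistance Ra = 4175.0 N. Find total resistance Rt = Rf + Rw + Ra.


Formula: Rt = Rf + Rw + Ra
Substituting: Rt = 78205.4 + 22161.3 + 4175.0
Result: Rt = 104541.7 N

104541.7 N


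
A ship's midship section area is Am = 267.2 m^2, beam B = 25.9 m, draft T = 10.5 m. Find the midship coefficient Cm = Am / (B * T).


Formula: Cm = Am / (B * T)
Step 1 — B * T = 25.9 * 10.5 = 271.95 m^2
Step 2 — Cm = 267.2 / 271.95 ≈ 0.98253 (5 s.f.)

0.98253


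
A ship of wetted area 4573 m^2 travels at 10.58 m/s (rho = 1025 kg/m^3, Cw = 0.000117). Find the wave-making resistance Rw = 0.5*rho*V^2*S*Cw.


Formula: Rw = 0.5 * rho * V^2 * S * Cw
Step 1 — V^2 = 10.58^2 = 111.9364
Step 2 — 0.5 * rho * V^2 = 0.5 * 1025 * 111.9364 = 57367.405
Step 3 — Rw = 57367.405 * 4573 * 0.000117 ≈ 30694 N (5 s.f.)

30694 N


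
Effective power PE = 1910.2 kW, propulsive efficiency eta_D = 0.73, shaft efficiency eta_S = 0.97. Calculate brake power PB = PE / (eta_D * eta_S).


Formula: PB = PE / (eta_D * eta_S)
Step 1 — combined efficiency = eta_D * eta_S = 0.73 * 0.97 = 0.7081
Step 2 — PB = 1910.2 / 0.7081 ≈ 2697.6 kW (5 s.f.)

2697.6 kW


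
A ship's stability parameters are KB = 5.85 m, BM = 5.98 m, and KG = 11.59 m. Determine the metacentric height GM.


Formula: GM = KB + BM - KG
Step 1 — KM = KB + BM = 5.85 + 5.98 = 11.83 m
Step 2 — GM = KM - KG = 11.83 - 11.59 = 0.24 m

0.24 m


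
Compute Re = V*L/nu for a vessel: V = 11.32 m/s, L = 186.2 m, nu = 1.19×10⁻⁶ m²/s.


Formula: Re = V * L / nu
Step 1 — V * L = 11.32 * 186.2 = 2107.784 m^2/s
Step 2 — Re = 2107.784 / 1.19e-6 = 1.77e+09

1.77e+09


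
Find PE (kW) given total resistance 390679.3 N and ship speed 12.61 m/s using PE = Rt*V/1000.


Formula: PE = Rt * V / 1000 (kW)
Step 1 — PE (W) = 390679.3 * 12.61 = 4926465.973 W
Step 2 — PE (kW) = 4926465.973 / 1000 ≈ 4926.5 kW (5 s.f.)

4926.5 kW


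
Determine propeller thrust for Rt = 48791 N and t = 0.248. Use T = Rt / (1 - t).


Formula: T = Rt / (1 - t)
Step 1 — (1 - t) = 1 - 0.248 = 0.752
Step 2 — T = 48791 / 0.752 ≈ 64882 N (5 s.f.)

64882 N


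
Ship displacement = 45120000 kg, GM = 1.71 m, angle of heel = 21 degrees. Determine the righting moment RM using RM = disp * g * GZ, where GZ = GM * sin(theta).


Formula: GZ = GM * sin(theta); RM = disp * g * GZ
Step 1 — GZ = 1.71 * sin(21°) = 1.71 * 0.358368 = 0.612809 m
Step 2 — RM = 45120000 * 9.81 * 0.612809 ≈ 271250000 N·m (5 s.f.)

271250000 N·m


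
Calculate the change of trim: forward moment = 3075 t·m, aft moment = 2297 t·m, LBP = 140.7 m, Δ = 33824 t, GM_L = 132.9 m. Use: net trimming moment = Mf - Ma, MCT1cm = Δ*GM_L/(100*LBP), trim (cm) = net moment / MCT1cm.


Formula: net trimming moment = Mf - Ma; MCT1cm = Δ*GM_L/(100*LBP); trim = net moment / MCT1cm
Step 1 — net trimming moment = 3075 - 2297 = 778 t·m
Step 2 — MCT1cm = 33824 * 132.9 / (100 * 140.7) = 319.489 t·m/cm
Step 3 — trim = 778 / 319.489 ≈ 2.4351 cm (5 s.f.)

2.4351 cm


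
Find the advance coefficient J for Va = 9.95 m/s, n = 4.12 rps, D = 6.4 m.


Formula: J = Va / (n * D)
Step 1 — n * D = 4.12 * 6.4 = 26.368
Step 2 — J = 9.95 / 26.368 ≈ 0.37735 (5 s.f.)

0.37735


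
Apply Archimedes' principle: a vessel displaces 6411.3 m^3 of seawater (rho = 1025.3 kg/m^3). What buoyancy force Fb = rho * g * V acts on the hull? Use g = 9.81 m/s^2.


Formula: Fb = rho * g * V
Substituting: Fb = 1025.3 * 9.81 * 6411.3
Intermediate: 1025.3 * 9.81 = 10058.193
Result: Fb = 10058.193 * 6411.3 ≈ 64486000 N (5 s.f.)

64486000 N


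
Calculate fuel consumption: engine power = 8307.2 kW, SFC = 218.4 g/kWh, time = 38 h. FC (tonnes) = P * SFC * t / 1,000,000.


Formula: FC (tonnes) = P * SFC * t / 1,000,000
Step 1 — P * SFC * t = 8307.2 * 218.4 * 38 = 68943114.24 g
Step 2 — FC (tonnes) = 68943114.24 / 1,000,000 ≈ 68.943 tonnes (5 s.f.)

68.943 tonnes


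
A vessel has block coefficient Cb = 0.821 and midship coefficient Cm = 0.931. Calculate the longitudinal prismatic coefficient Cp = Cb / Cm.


Formula: Cp = Cb / Cm
Substituting: Cp = 0.821 / 0.931
Result: Cp ≈ 0.88185 (5 s.f.)

0.88185


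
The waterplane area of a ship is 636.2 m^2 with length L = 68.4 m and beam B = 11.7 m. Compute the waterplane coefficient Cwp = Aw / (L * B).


Formula: Cwp = Aw / (L * B)
Step 1 — L * B = 68.4 * 11.7 = 800.28 m^2
Step 2 — Cwp = 636.2 / 800.28 ≈ 0.79497 (5 s.f.)

0.79497


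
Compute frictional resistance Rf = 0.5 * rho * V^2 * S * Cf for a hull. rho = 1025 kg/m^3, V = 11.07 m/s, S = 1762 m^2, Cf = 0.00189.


Formula: Rf = 0.5 * rho * V^2 * S * Cf
Step 1 — V^2 = 11.07^2 = 122.5449
Step 2 — 0.5 * rho * V^2 = 0.5 * 1025 * 122.5449 = 62804.26125
Step 3 — Rf = 62804.26125 * 1762 * 0.00189 ≈ 209150 N (5 s.f.)

209150 N


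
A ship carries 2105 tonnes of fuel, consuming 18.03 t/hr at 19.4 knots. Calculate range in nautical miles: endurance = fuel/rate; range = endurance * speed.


Formula: endurance = fuel / rate; range = endurance * speed
Step 1 — endurance = 2105 / 18.03 = 116.7499 hours
Step 2 — range = 116.7499 * 19.4 ≈ 2264.9 nautical miles (5 s.f.)

2264.9 NM


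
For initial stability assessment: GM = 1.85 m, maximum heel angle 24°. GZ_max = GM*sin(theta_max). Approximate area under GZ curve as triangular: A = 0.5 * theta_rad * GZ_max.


Formula: GZ_max = GM * sin(theta); Area = 0.5 * theta_rad * GZ_max
Step 1 — GZ_max = 1.85 * sin(24°) = 1.85 * 0.406737 = 0.752463 m
Step 2 — theta_rad = 24 * pi/180 = 0.418879 rad
Step 3 — Area = 0.5 * 0.418879 * 0.752463 ≈ 0.15760 m·rad (5 s.f.)

0.15760 m·rad


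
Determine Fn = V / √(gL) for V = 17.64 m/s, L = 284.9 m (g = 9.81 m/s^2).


Formula: Fn = V / sqrt(g * L)
Step 1 — g * L = 9.81 * 284.9 = 2794.869
Step 2 — sqrt(g * L) = sqrt(2794.869) = 52.866521
Step 3 — Fn = 17.64 / 52.866521 ≈ 0.33367 (5 s.f.)

0.33367


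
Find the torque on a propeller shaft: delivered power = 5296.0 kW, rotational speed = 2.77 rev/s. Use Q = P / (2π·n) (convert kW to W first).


Formula: Q = P_W / (2 * pi * n)
Step 1 — P_W = 5296.0 kW * 1000 = 5296000.0 W
Step 2 — 2 * pi * n = 2 * pi * 2.77 = 17.404423
Step 3 — Q = 5296000.0 / 17.404423 ≈ 304290 N·m (5 s.f.)

304290 N·m


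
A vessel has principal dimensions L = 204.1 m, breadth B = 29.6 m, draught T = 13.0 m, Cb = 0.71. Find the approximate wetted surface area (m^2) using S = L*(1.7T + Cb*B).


Formula: S = 1.7*L*T + V/T with V = Cb*L*B*T, i.e. S = L * (1.7*T + Cb*B)
Step 1 — 1.7*T = 1.7 * 13.0 = 22.1 m
Step 2 — Cb*B = 0.71 * 29.6 = 21.016 m
Step 3 — 1.7*T + Cb*B = 22.1 + 21.016 = 43.116 m
Step 4 — S = 204.1 * 43.116 ≈ 8800.0 m^2 (5 s.f.)

8800.0 m^2


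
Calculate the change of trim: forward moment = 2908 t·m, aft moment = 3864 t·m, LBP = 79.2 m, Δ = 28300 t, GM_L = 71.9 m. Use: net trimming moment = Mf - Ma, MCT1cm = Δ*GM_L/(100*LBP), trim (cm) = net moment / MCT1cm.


Formula: net trimming moment = Mf - Ma; MCT1cm = Δ*GM_L/(100*LBP); trim = net moment / MCT1cm
Step 1 — net trimming moment = 2908 - 3864 = -956 t·m
Step 2 — MCT1cm = 28300 * 71.9 / (100 * 79.2) = 256.9154 t·m/cm
Step 3 — trim = -956 / 256.9154 ≈ -3.7211 cm (5 s.f.)

-3.7211 cm


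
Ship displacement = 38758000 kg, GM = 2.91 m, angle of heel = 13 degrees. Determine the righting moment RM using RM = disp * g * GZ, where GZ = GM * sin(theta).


Formula: GZ = GM * sin(theta); RM = disp * g * GZ
Step 1 — GZ = 2.91 * sin(13°) = 2.91 * 0.224951 = 0.654607 m
Step 2 — RM = 38758000 * 9.81 * 0.654607 ≈ 248890000 N·m (5 s.f.)

248890000 N·m


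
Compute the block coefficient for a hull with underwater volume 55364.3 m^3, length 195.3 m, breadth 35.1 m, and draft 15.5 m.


Formula: Cb = V / (L * B * T)
Step 1 — L * B * T = 195.3 * 35.1 * 15.5 = 106252.965 m^3
Step 2 — Cb = 55364.3 / 106252.965 ≈ 0.52106 (5 s.f.)

0.52106


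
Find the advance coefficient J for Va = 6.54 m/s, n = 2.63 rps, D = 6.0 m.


Formula: J = Va / (n * D)
Step 1 — n * D = 2.63 * 6.0 = 15.78
Step 2 — J = 6.54 / 15.78 ≈ 0.41445 (5 s.f.)

0.41445


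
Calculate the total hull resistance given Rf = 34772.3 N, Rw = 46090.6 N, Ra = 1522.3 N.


Formula: Rt = Rf + Rw + Ra
Substituting: Rt = 34772.3 + 46090.6 + 1522.3
Result: Rt = 82385.2 N

82385.2 N


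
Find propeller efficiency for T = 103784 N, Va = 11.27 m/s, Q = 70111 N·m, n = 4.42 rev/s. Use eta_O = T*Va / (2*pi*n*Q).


Formula: eta = T * Va / (2 * pi * n * Q)
Step 1 — numerator = T * Va = 103784 * 11.27 = 1169645.68
Step 2 — 2 * pi * n = 2 * pi * 4.42 = 27.771679
Step 3 — denominator = 27.771679 * 70111 = 1947100.19
Step 4 — eta = 1169645.68 / 1947100.19 ≈ 0.60071 (5 s.f.)

0.60071


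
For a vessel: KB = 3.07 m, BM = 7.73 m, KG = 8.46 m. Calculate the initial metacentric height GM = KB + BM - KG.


Formula: GM = KB + BM - KG
Step 1 — KM = KB + BM = 3.07 + 7.73 = 10.8 m
Step 2 — GM = KM - KG = 10.8 - 8.46 = 2.34 m

2.34 m


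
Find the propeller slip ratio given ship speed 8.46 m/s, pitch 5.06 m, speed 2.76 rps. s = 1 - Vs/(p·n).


Formula: s = 1 - Vs / (p * n)
Step 1 — p * n = 5.06 * 2.76 = 13.9656
Step 2 — Vs / (p*n) = 8.46 / 13.9656 = 0.605774 (6 d.p.)
Step 3 — s = 1 - 0.605774 = 0.394226

0.394226


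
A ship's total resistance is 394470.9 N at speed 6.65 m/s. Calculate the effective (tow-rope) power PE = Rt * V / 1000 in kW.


Formula: PE = Rt * V / 1000 (kW)
Step 1 — PE (W) = 394470.9 * 6.65 = 2623231.485 W
Step 2 — PE (kW) = 2623231.485 / 1000 ≈ 2623.2 kW (5 s.f.)

2623.2 kW


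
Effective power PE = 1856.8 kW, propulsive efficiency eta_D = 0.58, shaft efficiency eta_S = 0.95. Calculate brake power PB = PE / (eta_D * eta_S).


Formula: PB = PE / (eta_D * eta_S)
Step 1 — combined efficiency = eta_D * eta_S = 0.58 * 0.95 = 0.551
Step 2 — PB = 1856.8 / 0.551 ≈ 3369.9 kW (5 s.f.)

3369.9 kW


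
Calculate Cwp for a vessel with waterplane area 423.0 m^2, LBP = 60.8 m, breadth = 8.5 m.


Formula: Cwp = Aw / (L * B)
Step 1 — L * B = 60.8 * 8.5 = 516.8 m^2
Step 2 — Cwp = 423.0 / 516.8 ≈ 0.81850 (5 s.f.)

0.81850


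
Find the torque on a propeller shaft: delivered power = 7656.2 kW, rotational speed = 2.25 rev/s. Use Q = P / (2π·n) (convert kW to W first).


Formula: Q = P_W / (2 * pi * n)
Step 1 — P_W = 7656.2 kW * 1000 = 7656200.0 W
Step 2 — 2 * pi * n = 2 * pi * 2.25 = 14.137167
Step 3 — Q = 7656200.0 / 14.137167 ≈ 541570 N·m (5 s.f.)

541570 N·m


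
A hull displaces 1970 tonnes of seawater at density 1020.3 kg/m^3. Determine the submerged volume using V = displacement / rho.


Formula: V = mass / rho
Step 1 — convert tonnes to kg: 1970 t * 1000 = 1970000 kg
Step 2 — V = 1970000 / 1020.3 ≈ 1930.8 m^3 (5 s.f.)

1930.8 m^3


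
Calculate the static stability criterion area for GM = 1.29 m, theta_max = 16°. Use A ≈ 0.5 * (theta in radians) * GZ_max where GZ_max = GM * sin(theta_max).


Formula: GZ_max = GM * sin(theta); Area = 0.5 * theta_rad * GZ_max
Step 1 — GZ_max = 1.29 * sin(16°) = 1.29 * 0.275637 = 0.355572 m
Step 2 — theta_rad = 16 * pi/180 = 0.279253 rad
Step 3 — Area = 0.5 * 0.279253 * 0.355572 ≈ 0.049647 m·rad (5 s.f.)

0.049647 m·rad


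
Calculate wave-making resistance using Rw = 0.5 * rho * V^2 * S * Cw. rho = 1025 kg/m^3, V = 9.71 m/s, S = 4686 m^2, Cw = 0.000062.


Formula: Rw = 0.5 * rho * V^2 * S * Cw
Step 1 — V^2 = 9.71^2 = 94.2841
Step 2 — 0.5 * rho * V^2 = 0.5 * 1025 * 94.2841 = 48320.60125
Step 3 — Rw = 48320.60125 * 4686 * 0.000062 ≈ 14039 N (5 s.f.)

14039 N


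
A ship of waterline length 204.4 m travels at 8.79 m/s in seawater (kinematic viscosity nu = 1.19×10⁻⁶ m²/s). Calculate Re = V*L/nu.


Formula: Re = V * L / nu
Step 1 — V * L = 8.79 * 204.4 = 1796.676 m^2/s
Step 2 — Re = 1796.676 / 1.19e-6 = 1.51e+09

1.51e+09


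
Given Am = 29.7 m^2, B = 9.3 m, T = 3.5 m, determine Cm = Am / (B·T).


Formula: Cm = Am / (B * T)
Step 1 — B * T = 9.3 * 3.5 = 32.55 m^2
Step 2 — Cm = 29.7 / 32.55 ≈ 0.91244 (5 s.f.)

0.91244


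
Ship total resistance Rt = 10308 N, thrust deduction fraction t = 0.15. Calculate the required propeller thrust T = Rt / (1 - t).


Formula: T = Rt / (1 - t)
Step 1 — (1 - t) = 1 - 0.15 = 0.85
Step 2 — T = 10308 / 0.85 ≈ 12127 N (5 s.f.)

12127 N


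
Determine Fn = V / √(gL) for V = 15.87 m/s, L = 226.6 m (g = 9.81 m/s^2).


Formula: Fn = V / sqrt(g * L)
Step 1 — g * L = 9.81 * 226.6 = 2222.946
Step 2 — sqrt(g * L) = sqrt(2222.946) = 47.148128
Step 3 — Fn = 15.87 / 47.148128 ≈ 0.33660 (5 s.f.)

0.33660


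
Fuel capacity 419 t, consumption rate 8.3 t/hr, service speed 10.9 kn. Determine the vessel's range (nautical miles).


Formula: endurance = fuel / rate; range = endurance * speed
Step 1 — endurance = 419 / 8.3 = 50.4819 hours
Step 2 — range = 50.4819 * 10.9 ≈ 550.25 nautical miles (5 s.f.)

550.25 NM


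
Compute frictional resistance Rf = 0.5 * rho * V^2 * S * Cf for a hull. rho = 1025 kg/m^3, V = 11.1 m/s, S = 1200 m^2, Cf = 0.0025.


Formula: Rf = 0.5 * rho * V^2 * S * Cf
Step 1 — V^2 = 11.1^2 = 123.21
Step 2 — 0.5 * rho * V^2 = 0.5 * 1025 * 123.21 = 63145.125
Step 3 — Rf = 63145.125 * 1200 * 0.0025 ≈ 189440 N (5 s.f.)

189440 N


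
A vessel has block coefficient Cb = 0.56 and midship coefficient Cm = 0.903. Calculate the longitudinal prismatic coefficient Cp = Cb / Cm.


Formula: Cp = Cb / Cm
Substituting: Cp = 0.56 / 0.903
Result: Cp ≈ 0.62016 (5 s.f.)

0.62016


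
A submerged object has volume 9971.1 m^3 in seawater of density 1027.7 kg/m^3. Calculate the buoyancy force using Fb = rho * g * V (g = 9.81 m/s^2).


Formula: Fb = rho * g * V
Substituting: Fb = 1027.7 * 9.81 * 9971.1
Intermediate: 1027.7 * 9.81 = 10081.737
Result: Fb = 10081.737 * 9971.1 ≈ 100530000 N (5 s.f.)

100530000 N


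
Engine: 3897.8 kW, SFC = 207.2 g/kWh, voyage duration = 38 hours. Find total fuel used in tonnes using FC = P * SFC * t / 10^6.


Formula: FC (tonnes) = P * SFC * t / 1,000,000
Step 1 — P * SFC * t = 3897.8 * 207.2 * 38 = 30689718.08 g
Step 2 — FC (tonnes) = 30689718.08 / 1,000,000 ≈ 30.690 tonnes (5 s.f.)

30.690 tonnes


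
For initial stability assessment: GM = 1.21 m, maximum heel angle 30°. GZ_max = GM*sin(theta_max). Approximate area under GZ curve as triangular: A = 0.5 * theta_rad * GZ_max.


Formula: GZ_max = GM * sin(theta); Area = 0.5 * theta_rad * GZ_max
Step 1 — GZ_max = 1.21 * sin(30°) = 1.21 * 0.5 = 0.605 m
Step 2 — theta_rad = 30 * pi/180 = 0.523599 rad
Step 3 — Area = 0.5 * 0.523599 * 0.605 ≈ 0.15839 m·rad (5 s.f.)

0.15839 m·rad


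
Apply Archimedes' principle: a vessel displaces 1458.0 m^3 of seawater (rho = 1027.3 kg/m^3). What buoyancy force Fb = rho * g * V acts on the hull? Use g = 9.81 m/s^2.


Formula: Fb = rho * g * V
Substituting: Fb = 1027.3 * 9.81 * 1458.0
Intermediate: 1027.3 * 9.81 = 10077.813
Result: Fb = 10077.813 * 1458.0 ≈ 14693000 N (5 s.f.)

14693000 N


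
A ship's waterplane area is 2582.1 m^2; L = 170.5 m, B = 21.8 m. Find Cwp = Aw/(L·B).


Formula: Cwp = Aw / (L * B)
Step 1 — L * B = 170.5 * 21.8 = 3716.9 m^2
Step 2 — Cwp = 2582.1 / 3716.9 ≈ 0.69469 (5 s.f.)

0.69469


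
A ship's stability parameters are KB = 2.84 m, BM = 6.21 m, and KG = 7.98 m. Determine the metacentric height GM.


Formula: GM = KB + BM - KG
Step 1 — KM = KB + BM = 2.84 + 6.21 = 9.05 m
Step 2 — GM = KM - KG = 9.05 - 7.98 = 1.07 m

1.07 m


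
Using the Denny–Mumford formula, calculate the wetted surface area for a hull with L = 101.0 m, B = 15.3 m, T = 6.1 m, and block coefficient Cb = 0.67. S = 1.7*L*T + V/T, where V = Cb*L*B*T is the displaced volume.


Formula: S = 1.7*L*T + V/T with V = Cb*L*B*T, i.e. S = L * (1.7*T + Cb*B)
Step 1 — 1.7*T = 1.7 * 6.1 = 10.37 m
Step 2 — Cb*B = 0.67 * 15.3 = 10.251 m
Step 3 — 1.7*T + Cb*B = 10.37 + 10.251 = 20.621 m
Step 4 — S = 101.0 * 20.621 ≈ 2082.7 m^2 (5 s.f.)

2082.7 m^2


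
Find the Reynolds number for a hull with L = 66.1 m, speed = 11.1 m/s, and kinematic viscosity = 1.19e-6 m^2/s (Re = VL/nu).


Formula: Re = V * L / nu
Step 1 — V * L = 11.1 * 66.1 = 733.71 m^2/s
Step 2 — Re = 733.71 / 1.19e-6 = 6.17e+08

6.17e+08


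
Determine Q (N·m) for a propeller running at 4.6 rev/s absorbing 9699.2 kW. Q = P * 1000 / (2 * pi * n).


Formula: Q = P_W / (2 * pi * n)
Step 1 — P_W = 9699.2 kW * 1000 = 9699200.0 W
Step 2 — 2 * pi * n = 2 * pi * 4.6 = 28.902652
Step 3 — Q = 9699200.0 / 28.902652 ≈ 335580 N·m (5 s.f.)

335580 N·m


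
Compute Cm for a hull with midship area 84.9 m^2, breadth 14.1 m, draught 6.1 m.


Formula: Cm = Am / (B * T)
Step 1 — B * T = 14.1 * 6.1 = 86.01 m^2
Step 2 — Cm = 84.9 / 86.01 ≈ 0.98709 (5 s.f.)

0.98709


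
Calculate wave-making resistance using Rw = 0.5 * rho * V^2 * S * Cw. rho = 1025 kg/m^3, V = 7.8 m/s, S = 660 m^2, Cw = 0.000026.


Formula: Rw = 0.5 * rho * V^2 * S * Cw
Step 1 — V^2 = 7.8^2 = 60.84
Step 2 — 0.5 * rho * V^2 = 0.5 * 1025 * 60.84 = 31180.5
Step 3 — Rw = 31180.5 * 660 * 0.000026 ≈ 535.06 N (5 s.f.)

535.06 N


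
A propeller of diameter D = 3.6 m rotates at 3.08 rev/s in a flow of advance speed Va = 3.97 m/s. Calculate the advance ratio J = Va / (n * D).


Formula: J = Va / (n * D)
Step 1 — n * D = 3.08 * 3.6 = 11.088
Step 2 — J = 3.97 / 11.088 ≈ 0.35804 (5 s.f.)

0.35804


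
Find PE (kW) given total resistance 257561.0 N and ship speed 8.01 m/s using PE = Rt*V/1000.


Formula: PE = Rt * V / 1000 (kW)
Step 1 — PE (W) = 257561.0 * 8.01 = 2063063.61 W
Step 2 — PE (kW) = 2063063.61 / 1000 ≈ 2063.1 kW (5 s.f.)

2063.1 kW


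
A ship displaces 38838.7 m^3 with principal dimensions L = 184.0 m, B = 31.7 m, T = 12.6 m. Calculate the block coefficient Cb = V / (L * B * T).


Formula: Cb = V / (L * B * T)
Step 1 — L * B * T = 184.0 * 31.7 * 12.6 = 73493.28 m^3
Step 2 — Cb = 38838.7 / 73493.28 ≈ 0.52847 (5 s.f.)

0.52847


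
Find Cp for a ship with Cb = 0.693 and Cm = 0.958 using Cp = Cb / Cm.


Formula: Cp = Cb / Cm
Substituting: Cp = 0.693 / 0.958
Result: Cp ≈ 0.72338 (5 s.f.)

0.72338


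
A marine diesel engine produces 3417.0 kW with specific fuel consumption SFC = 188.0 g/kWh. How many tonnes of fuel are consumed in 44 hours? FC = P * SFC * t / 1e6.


Formula: FC (tonnes) = P * SFC * t / 1,000,000
Step 1 — P * SFC * t = 3417.0 * 188.0 * 44 = 28265424.0 g
Step 2 — FC (tonnes) = 28265424.0 / 1,000,000 ≈ 28.265 tonnes (5 s.f.)

28.265 tonnes


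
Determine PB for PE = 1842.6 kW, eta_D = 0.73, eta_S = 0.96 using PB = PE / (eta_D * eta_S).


Formula: PB = PE / (eta_D * eta_S)
Step 1 — combined efficiency = eta_D * eta_S = 0.73 * 0.96 = 0.7008
Step 2 — PB = 1842.6 / 0.7008 ≈ 2629.3 kW (5 s.f.)

2629.3 kW


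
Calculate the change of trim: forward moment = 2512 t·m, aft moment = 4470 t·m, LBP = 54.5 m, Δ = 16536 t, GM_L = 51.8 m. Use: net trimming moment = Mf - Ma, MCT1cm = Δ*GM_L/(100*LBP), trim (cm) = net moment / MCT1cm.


Formula: net trimming moment = Mf - Ma; MCT1cm = Δ*GM_L/(100*LBP); trim = net moment / MCT1cm
Step 1 — net trimming moment = 2512 - 4470 = -1958 t·m
Step 2 — MCT1cm = 16536 * 51.8 / (100 * 54.5) = 157.1679 t·m/cm
Step 3 — trim = -1958 / 157.1679 ≈ -12.458 cm (5 s.f.)

-12.458 cm


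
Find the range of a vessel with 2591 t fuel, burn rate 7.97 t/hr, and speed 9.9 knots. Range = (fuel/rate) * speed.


Formula: endurance = fuel / rate; range = endurance * speed
Step 1 — endurance = 2591 / 7.97 = 325.0941 hours
Step 2 — range = 325.0941 * 9.9 ≈ 3218.4 nautical miles (5 s.f.)

3218.4 NM


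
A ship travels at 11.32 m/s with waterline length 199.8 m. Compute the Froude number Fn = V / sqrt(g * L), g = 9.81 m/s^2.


Formula: Fn = V / sqrt(g * L)
Step 1 — g * L = 9.81 * 199.8 = 1960.038
Step 2 — sqrt(g * L) = sqrt(1960.038) = 44.272316
Step 3 — Fn = 11.32 / 44.272316 ≈ 0.25569 (5 s.f.)

0.25569


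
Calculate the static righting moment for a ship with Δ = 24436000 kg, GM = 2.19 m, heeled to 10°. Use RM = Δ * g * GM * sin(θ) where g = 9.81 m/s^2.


Formula: GZ = GM * sin(theta); RM = disp * g * GZ
Step 1 — GZ = 2.19 * sin(10°) = 2.19 * 0.173648 = 0.380289 m
Step 2 — RM = 24436000 * 9.81 * 0.380289 ≈ 91162000 N·m (5 s.f.)

91162000 N·m


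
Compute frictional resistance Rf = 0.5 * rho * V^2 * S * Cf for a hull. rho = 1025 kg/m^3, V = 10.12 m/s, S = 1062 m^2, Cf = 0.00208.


Formula: Rf = 0.5 * rho * V^2 * S * Cf
Step 1 — V^2 = 10.12^2 = 102.4144
Step 2 — 0.5 * rho * V^2 = 0.5 * 1025 * 102.4144 = 52487.38
Step 3 — Rf = 52487.38 * 1062 * 0.00208 ≈ 115940 N (5 s.f.)

115940 N


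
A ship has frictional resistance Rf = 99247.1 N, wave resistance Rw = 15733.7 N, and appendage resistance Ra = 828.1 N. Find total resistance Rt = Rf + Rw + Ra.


Formula: Rt = Rf + Rw + Ra
Substituting: Rt = 99247.1 + 15733.7 + 828.1
Result: Rt = 115808.9 N

115808.9 N


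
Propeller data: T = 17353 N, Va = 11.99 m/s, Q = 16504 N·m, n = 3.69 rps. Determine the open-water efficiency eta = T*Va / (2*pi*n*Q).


Formula: eta = T * Va / (2 * pi * n * Q)
Step 1 — numerator = T * Va = 17353 * 11.99 = 208062.47
Step 2 — 2 * pi * n = 2 * pi * 3.69 = 23.184954
Step 3 — denominator = 23.184954 * 16504 = 382644.48
Step 4 — eta = 208062.47 / 382644.48 ≈ 0.54375 (5 s.f.)

0.54375


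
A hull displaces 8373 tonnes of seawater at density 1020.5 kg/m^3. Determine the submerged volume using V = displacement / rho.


Formula: V = mass / rho
Step 1 — convert tonnes to kg: 8373 t * 1000 = 8373000 kg
Step 2 — V = 8373000 / 1020.5 ≈ 8204.8 m^3 (5 s.f.)

8204.8 m^3


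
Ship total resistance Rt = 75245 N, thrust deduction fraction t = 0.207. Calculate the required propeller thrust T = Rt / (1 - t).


Formula: T = Rt / (1 - t)
Step 1 — (1 - t) = 1 - 0.207 = 0.793
Step 2 — T = 75245 / 0.793 ≈ 94887 N (5 s.f.)

94887 N


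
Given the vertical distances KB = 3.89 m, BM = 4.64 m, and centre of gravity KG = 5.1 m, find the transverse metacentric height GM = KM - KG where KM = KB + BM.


Formula: GM = KB + BM - KG
Step 1 — KM = KB + BM = 3.89 + 4.64 = 8.53 m
Step 2 — GM = KM - KG = 8.53 - 5.1 = 3.43 m

3.43 m


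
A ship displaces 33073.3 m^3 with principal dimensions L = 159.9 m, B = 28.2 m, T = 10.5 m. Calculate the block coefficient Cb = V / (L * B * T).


Formula: Cb = V / (L * B * T)
Step 1 — L * B * T = 159.9 * 28.2 * 10.5 = 47346.39 m^3
Step 2 — Cb = 33073.3 / 47346.39 ≈ 0.69854 (5 s.f.)

0.69854


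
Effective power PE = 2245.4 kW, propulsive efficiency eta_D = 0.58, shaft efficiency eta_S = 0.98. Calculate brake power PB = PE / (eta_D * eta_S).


Formula: PB = PE / (eta_D * eta_S)
Step 1 — combined efficiency = eta_D * eta_S = 0.58 * 0.98 = 0.5684
Step 2 — PB = 2245.4 / 0.5684 ≈ 3950.4 kW (5 s.f.)

3950.4 kW


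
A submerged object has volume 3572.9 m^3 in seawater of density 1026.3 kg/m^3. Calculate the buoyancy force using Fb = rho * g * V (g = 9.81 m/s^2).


Formula: Fb = rho * g * V
Substituting: Fb = 1026.3 * 9.81 * 3572.9
Intermediate: 1026.3 * 9.81 = 10068.003
Result: Fb = 10068.003 * 3572.9 ≈ 35972000 N (5 s.f.)

35972000 N


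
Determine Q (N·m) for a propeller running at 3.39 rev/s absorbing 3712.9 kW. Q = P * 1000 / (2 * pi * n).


Formula: Q = P_W / (2 * pi * n)
Step 1 — P_W = 3712.9 kW * 1000 = 3712900.0 W
Step 2 — 2 * pi * n = 2 * pi * 3.39 = 21.299998
Step 3 — Q = 3712900.0 / 21.299998 ≈ 174310 N·m (5 s.f.)

174310 N·m


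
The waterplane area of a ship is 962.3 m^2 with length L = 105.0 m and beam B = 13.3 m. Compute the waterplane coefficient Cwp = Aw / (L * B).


Formula: Cwp = Aw / (L * B)
Step 1 — L * B = 105.0 * 13.3 = 1396.5 m^2
Step 2 — Cwp = 962.3 / 1396.5 ≈ 0.68908 (5 s.f.)

0.68908


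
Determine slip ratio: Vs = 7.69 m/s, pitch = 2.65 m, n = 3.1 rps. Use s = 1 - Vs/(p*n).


Formula: s = 1 - Vs / (p * n)
Step 1 — p * n = 2.65 * 3.1 = 8.215
Step 2 — Vs / (p*n) = 7.69 / 8.215 = 0.936093 (6 d.p.)
Step 3 — s = 1 - 0.936093 = 0.063907

0.063907


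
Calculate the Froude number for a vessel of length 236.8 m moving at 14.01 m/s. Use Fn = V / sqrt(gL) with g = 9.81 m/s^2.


Formula: Fn = V / sqrt(g * L)
Step 1 — g * L = 9.81 * 236.8 = 2323.008
Step 2 — sqrt(g * L) = sqrt(2323.008) = 48.197593
Step 3 — Fn = 14.01 / 48.197593 ≈ 0.29068 (5 s.f.)

0.29068


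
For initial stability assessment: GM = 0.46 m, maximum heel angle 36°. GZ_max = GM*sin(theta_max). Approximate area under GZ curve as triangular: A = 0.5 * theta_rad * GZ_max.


Formula: GZ_max = GM * sin(theta); Area = 0.5 * theta_rad * GZ_max
Step 1 — GZ_max = 0.46 * sin(36°) = 0.46 * 0.587785 = 0.270381 m
Step 2 — theta_rad = 36 * pi/180 = 0.628319 rad
Step 3 — Area = 0.5 * 0.628319 * 0.270381 ≈ 0.084943 m·rad (5 s.f.)

0.084943 m·rad


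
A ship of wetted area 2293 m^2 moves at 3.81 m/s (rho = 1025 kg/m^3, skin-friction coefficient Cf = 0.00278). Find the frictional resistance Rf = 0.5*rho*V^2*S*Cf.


Formula: Rf = 0.5 * rho * V^2 * S * Cf
Step 1 — V^2 = 3.81^2 = 14.5161
Step 2 — 0.5 * rho * V^2 = 0.5 * 1025 * 14.5161 = 7439.50125
Step 3 — Rf = 7439.50125 * 2293 * 0.00278 ≈ 47423 N (5 s.f.)

47423 N


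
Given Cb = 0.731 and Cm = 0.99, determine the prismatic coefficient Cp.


Formula: Cp = Cb / Cm
Substituting: Cp = 0.731 / 0.99
Result: Cp ≈ 0.73838 (5 s.f.)

0.73838


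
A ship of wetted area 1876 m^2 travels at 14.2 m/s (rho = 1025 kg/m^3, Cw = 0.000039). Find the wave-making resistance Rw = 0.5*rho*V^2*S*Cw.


Formula: Rw = 0.5 * rho * V^2 * S * Cw
Step 1 — V^2 = 14.2^2 = 201.64
Step 2 — 0.5 * rho * V^2 = 0.5 * 1025 * 201.64 = 103340.5
Step 3 — Rw = 103340.5 * 1876 * 0.000039 ≈ 7560.8 N (5 s.f.)

7560.8 N


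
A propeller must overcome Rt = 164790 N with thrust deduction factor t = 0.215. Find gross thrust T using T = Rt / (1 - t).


Formula: T = Rt / (1 - t)
Step 1 — (1 - t) = 1 - 0.215 = 0.785
Step 2 — T = 164790 / 0.785 ≈ 209920 N (5 s.f.)

209920 N


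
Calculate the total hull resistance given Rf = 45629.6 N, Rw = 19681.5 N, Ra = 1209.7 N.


Formula: Rt = Rf + Rw + Ra
Substituting: Rt = 45629.6 + 19681.5 + 1209.7
Result: Rt = 66520.8 N

66520.8 N


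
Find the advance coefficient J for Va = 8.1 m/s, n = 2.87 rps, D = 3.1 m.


Formula: J = Va / (n * D)
Step 1 — n * D = 2.87 * 3.1 = 8.897
Step 2 — J = 8.1 / 8.897 ≈ 0.91042 (5 s.f.)

0.91042


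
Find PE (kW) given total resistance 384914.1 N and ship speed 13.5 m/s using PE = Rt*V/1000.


Formula: PE = Rt * V / 1000 (kW)
Step 1 — PE (W) = 384914.1 * 13.5 = 5196340.35 W
Step 2 — PE (kW) = 5196340.35 / 1000 ≈ 5196.3 kW (5 s.f.)

5196.3 kW


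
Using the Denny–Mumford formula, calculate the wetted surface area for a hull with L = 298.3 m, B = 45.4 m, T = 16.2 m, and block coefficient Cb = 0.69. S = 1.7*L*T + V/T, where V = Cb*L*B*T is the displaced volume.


Formula: S = 1.7*L*T + V/T with V = Cb*L*B*T, i.e. S = L * (1.7*T + Cb*B)
Step 1 — 1.7*T = 1.7 * 16.2 = 27.54 m
Step 2 — Cb*B = 0.69 * 45.4 = 31.326 m
Step 3 — 1.7*T + Cb*B = 27.54 + 31.326 = 58.866 m
Step 4 — S = 298.3 * 58.866 ≈ 17560 m^2 (5 s.f.)

17560 m^2


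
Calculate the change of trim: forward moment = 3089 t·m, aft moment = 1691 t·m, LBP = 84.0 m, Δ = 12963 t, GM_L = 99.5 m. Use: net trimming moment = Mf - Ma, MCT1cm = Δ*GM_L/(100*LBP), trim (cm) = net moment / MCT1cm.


Formula: net trimming moment = Mf - Ma; MCT1cm = Δ*GM_L/(100*LBP); trim = net moment / MCT1cm
Step 1 — net trimming moment = 3089 - 1691 = 1398 t·m
Step 2 — MCT1cm = 12963 * 99.5 / (100 * 84.0) = 153.5498 t·m/cm
Step 3 — trim = 1398 / 153.5498 ≈ 9.1045 cm (5 s.f.)

9.1045 cm


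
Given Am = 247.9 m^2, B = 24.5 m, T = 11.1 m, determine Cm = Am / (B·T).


Formula: Cm = Am / (B * T)
Step 1 — B * T = 24.5 * 11.1 = 271.95 m^2
Step 2 — Cm = 247.9 / 271.95 ≈ 0.91156 (5 s.f.)

0.91156


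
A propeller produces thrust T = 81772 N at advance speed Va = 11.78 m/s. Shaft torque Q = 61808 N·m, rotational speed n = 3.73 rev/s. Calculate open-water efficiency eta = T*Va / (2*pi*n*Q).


Formula: eta = T * Va / (2 * pi * n * Q)
Step 1 — numerator = T * Va = 81772 * 11.78 = 963274.16
Step 2 — 2 * pi * n = 2 * pi * 3.73 = 23.436281
Step 3 — denominator = 23.436281 * 61808 = 1448549.66
Step 4 — eta = 963274.16 / 1448549.66 ≈ 0.66499 (5 s.f.)

0.66499


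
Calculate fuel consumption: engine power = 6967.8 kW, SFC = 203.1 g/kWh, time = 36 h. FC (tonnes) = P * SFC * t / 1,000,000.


Formula: FC (tonnes) = P * SFC * t / 1,000,000
Step 1 — P * SFC * t = 6967.8 * 203.1 * 36 = 50945766.48 g
Step 2 — FC (tonnes) = 50945766.48 / 1,000,000 ≈ 50.946 tonnes (5 s.f.)

50.946 tonnes


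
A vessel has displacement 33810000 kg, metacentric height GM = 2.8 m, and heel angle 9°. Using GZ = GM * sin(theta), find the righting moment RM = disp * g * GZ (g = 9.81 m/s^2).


Formula: GZ = GM * sin(theta); RM = disp * g * GZ
Step 1 — GZ = 2.8 * sin(9°) = 2.8 * 0.156434 = 0.438015 m
Step 2 — RM = 33810000 * 9.81 * 0.438015 ≈ 145280000 N·m (5 s.f.)

145280000 N·m


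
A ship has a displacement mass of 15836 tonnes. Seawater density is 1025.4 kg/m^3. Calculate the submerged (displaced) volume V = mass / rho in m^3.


Formula: V = mass / rho
Step 1 — convert tonnes to kg: 15836 t * 1000 = 15836000 kg
Step 2 — V = 15836000 / 1025.4 ≈ 15444 m^3 (5 s.f.)

15444 m^3


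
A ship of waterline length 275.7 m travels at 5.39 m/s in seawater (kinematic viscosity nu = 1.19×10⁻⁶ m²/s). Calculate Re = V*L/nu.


Formula: Re = V * L / nu
Step 1 — V * L = 5.39 * 275.7 = 1486.023 m^2/s
Step 2 — Re = 1486.023 / 1.19e-6 = 1.25e+09

1.25e+09


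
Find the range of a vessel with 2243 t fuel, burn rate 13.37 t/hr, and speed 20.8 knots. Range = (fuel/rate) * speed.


Formula: endurance = fuel / rate; range = endurance * speed
Step 1 — endurance = 2243 / 13.37 = 167.7636 hours
Step 2 — range = 167.7636 * 20.8 ≈ 3489.5 nautical miles (5 s.f.)

3489.5 NM


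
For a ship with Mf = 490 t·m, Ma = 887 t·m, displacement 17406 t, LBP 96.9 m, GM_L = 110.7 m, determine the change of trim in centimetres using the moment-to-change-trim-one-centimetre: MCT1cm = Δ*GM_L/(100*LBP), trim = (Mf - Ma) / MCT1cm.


Formula: net trimming moment = Mf - Ma; MCT1cm = Δ*GM_L/(100*LBP); trim = net moment / MCT1cm
Step 1 — net trimming moment = 490 - 887 = -397 t·m
Step 2 — MCT1cm = 17406 * 110.7 / (100 * 96.9) = 198.8487 t·m/cm
Step 3 — trim = -397 / 198.8487 ≈ -1.9965 cm (5 s.f.)

-1.9965 cm


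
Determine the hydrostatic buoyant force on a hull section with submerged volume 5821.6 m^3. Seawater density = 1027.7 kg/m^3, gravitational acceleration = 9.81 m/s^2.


Formula: Fb = rho * g * V
Substituting: Fb = 1027.7 * 9.81 * 5821.6
Intermediate: 1027.7 * 9.81 = 10081.737
Result: Fb = 10081.737 * 5821.6 ≈ 58692000 N (5 s.f.)

58692000 N


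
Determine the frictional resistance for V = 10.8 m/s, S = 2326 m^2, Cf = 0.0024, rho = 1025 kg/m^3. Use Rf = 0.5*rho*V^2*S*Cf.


Formula: Rf = 0.5 * rho * V^2 * S * Cf
Step 1 — V^2 = 10.8^2 = 116.64
Step 2 — 0.5 * rho * V^2 = 0.5 * 1025 * 116.64 = 59778.0
Step 3 — Rf = 59778.0 * 2326 * 0.0024 ≈ 333700 N (5 s.f.)

333700 N


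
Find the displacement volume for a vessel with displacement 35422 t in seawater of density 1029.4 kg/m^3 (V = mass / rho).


Formula: V = mass / rho
Step 1 — convert tonnes to kg: 35422 t * 1000 = 35422000 kg
Step 2 — V = 35422000 / 1029.4 ≈ 34410 m^3 (5 s.f.)

34410 m^3


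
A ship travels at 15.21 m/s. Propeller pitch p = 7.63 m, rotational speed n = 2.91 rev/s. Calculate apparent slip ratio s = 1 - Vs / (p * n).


Formula: s = 1 - Vs / (p * n)
Step 1 — p * n = 7.63 * 2.91 = 22.2033
Step 2 — Vs / (p*n) = 15.21 / 22.2033 = 0.685033 (6 d.p.)
Step 3 — s = 1 - 0.685033 = 0.314967

0.314967


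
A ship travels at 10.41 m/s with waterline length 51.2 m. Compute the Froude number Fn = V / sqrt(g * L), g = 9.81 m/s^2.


Formula: Fn = V / sqrt(g * L)
Step 1 — g * L = 9.81 * 51.2 = 502.272
Step 2 — sqrt(g * L) = sqrt(502.272) = 22.411426
Step 3 — Fn = 10.41 / 22.411426 ≈ 0.46450 (5 s.f.)

0.46450


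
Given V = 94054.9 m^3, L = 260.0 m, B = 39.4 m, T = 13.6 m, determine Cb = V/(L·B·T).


Formula: Cb = V / (L * B * T)
Step 1 — L * B * T = 260.0 * 39.4 * 13.6 = 139318.4 m^3
Step 2 — Cb = 94054.9 / 139318.4 ≈ 0.67511 (5 s.f.)

0.67511


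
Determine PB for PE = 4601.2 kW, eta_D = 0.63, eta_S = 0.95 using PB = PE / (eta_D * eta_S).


Formula: PB = PE / (eta_D * eta_S)
Step 1 — combined efficiency = eta_D * eta_S = 0.63 * 0.95 = 0.5985
Step 2 — PB = 4601.2 / 0.5985 ≈ 7687.9 kW (5 s.f.)

7687.9 kW


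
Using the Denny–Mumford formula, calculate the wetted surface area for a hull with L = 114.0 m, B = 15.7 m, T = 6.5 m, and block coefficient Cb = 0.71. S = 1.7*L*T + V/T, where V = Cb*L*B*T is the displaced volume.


Formula: S = 1.7*L*T + V/T with V = Cb*L*B*T, i.e. S = L * (1.7*T + Cb*B)
Step 1 — 1.7*T = 1.7 * 6.5 = 11.05 m
Step 2 — Cb*B = 0.71 * 15.7 = 11.147 m
Step 3 — 1.7*T + Cb*B = 11.05 + 11.147 = 22.197 m
Step 4 — S = 114.0 * 22.197 ≈ 2530.5 m^2 (5 s.f.)

2530.5 m^2


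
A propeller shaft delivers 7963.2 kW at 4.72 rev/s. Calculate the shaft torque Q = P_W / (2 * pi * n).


Formula: Q = P_W / (2 * pi * n)
Step 1 — P_W = 7963.2 kW * 1000 = 7963200.0 W
Step 2 — 2 * pi * n = 2 * pi * 4.72 = 29.656635
Step 3 — Q = 7963200.0 / 29.656635 ≈ 268510 N·m (5 s.f.)

268510 N·m


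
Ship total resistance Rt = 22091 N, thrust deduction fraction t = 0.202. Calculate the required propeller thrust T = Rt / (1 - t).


Formula: T = Rt / (1 - t)
Step 1 — (1 - t) = 1 - 0.202 = 0.798
Step 2 — T = 22091 / 0.798 ≈ 27683 N (5 s.f.)

27683 N


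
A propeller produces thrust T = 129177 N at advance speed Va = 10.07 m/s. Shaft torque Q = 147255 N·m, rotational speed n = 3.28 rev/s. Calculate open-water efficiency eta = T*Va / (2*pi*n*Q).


Formula: eta = T * Va / (2 * pi * n * Q)
Step 1 — numerator = T * Va = 129177 * 10.07 = 1300812.39
Step 2 — 2 * pi * n = 2 * pi * 3.28 = 20.608848
Step 3 — denominator = 20.608848 * 147255 = 3034755.91
Step 4 — eta = 1300812.39 / 3034755.91 ≈ 0.42864 (5 s.f.)

0.42864


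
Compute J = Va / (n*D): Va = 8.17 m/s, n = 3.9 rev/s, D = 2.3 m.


Formula: J = Va / (n * D)
Step 1 — n * D = 3.9 * 2.3 = 8.97
Step 2 — J = 8.17 / 8.97 ≈ 0.91081 (5 s.f.)

0.91081


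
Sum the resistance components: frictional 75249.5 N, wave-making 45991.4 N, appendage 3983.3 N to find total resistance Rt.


Formula: Rt = Rf + Rw + Ra
Substituting: Rt = 75249.5 + 45991.4 + 3983.3
Result: Rt = 125224.2 N

125224.2 N


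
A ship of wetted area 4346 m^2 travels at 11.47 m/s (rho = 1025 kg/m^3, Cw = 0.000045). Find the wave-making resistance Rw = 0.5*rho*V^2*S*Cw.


Formula: Rw = 0.5 * rho * V^2 * S * Cw
Step 1 — V^2 = 11.47^2 = 131.5609
Step 2 — 0.5 * rho * V^2 = 0.5 * 1025 * 131.5609 = 67424.96125
Step 3 — Rw = 67424.96125 * 4346 * 0.000045 ≈ 13186 N (5 s.f.)

13186 N


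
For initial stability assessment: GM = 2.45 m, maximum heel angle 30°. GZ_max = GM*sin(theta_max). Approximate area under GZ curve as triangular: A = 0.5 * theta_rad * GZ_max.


Formula: GZ_max = GM * sin(theta); Area = 0.5 * theta_rad * GZ_max
Step 1 — GZ_max = 2.45 * sin(30°) = 2.45 * 0.5 = 1.225 m
Step 2 — theta_rad = 30 * pi/180 = 0.523599 rad
Step 3 — Area = 0.5 * 0.523599 * 1.225 ≈ 0.32070 m·rad (5 s.f.)

0.32070 m·rad


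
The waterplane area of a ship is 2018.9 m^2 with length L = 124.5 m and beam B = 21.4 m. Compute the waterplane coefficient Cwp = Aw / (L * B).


Formula: Cwp = Aw / (L * B)
Step 1 — L * B = 124.5 * 21.4 = 2664.3 m^2
Step 2 — Cwp = 2018.9 / 2664.3 ≈ 0.75776 (5 s.f.)

0.75776


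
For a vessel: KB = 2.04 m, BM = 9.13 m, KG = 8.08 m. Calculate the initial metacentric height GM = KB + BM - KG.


Formula: GM = KB + BM - KG
Step 1 — KM = KB + BM = 2.04 + 9.13 = 11.17 m
Step 2 — GM = KM - KG = 11.17 - 8.08 = 3.09 m

3.09 m
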